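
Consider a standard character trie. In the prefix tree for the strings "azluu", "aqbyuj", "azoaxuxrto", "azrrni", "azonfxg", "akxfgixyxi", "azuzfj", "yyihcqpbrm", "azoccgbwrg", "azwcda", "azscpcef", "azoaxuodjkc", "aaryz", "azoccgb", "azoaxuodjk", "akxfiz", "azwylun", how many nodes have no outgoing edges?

15

Leaves are exactly the stored words that no other stored word extends.
Those words: "aaryz", "akxfgixyxi", "akxfiz", "aqbyuj", "azluu", "azoaxuodjkc", "azoaxuxrto", "azoccgbwrg", "azonfxg", "azrrni", "azscpcef", "azuzfj", "azwcda", "azwylun", "yyihcqpbrm"
Leaf count: 15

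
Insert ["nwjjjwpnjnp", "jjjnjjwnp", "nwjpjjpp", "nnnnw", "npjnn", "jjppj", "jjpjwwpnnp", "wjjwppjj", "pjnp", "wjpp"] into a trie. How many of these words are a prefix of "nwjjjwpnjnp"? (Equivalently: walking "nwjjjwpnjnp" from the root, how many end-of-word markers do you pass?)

Check each prefix of "nwjjjwpnjnp" against the stored set — each match is an end-marker on the path.
Prefixes of the query that are stored words: "nwjjjwpnjnp"
Count: 1

1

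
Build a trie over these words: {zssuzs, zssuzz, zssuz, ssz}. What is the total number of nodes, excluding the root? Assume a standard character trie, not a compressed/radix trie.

10

Insert word by word; a character creates a node only if that edge doesn't already exist:
  "zssuzs" → 6 new (z, s, s, u, z, s)
  "zssuzz" → prefix "zssuz" already present; 1 new (z)
  "zssuz" → prefix "zssuz" already present; 0 new (none)
  "ssz" → 3 new (s, s, z)
Total nodes = 6 + 1 + 0 + 3 = 10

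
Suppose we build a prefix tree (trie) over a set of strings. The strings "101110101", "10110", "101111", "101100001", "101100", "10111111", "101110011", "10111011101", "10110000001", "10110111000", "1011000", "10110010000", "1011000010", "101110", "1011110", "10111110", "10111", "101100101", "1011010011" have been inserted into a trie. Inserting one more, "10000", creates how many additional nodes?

3

"10" is already a path in the trie; the remaining "000" must be added.
New nodes needed: |"10000"| − 2 = 5 − 2 = 3.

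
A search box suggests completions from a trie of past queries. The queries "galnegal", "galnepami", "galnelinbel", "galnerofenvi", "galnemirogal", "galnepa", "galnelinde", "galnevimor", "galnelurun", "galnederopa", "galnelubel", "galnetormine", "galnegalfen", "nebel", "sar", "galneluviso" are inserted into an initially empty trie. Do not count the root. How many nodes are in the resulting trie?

74

Insert word by word; a character creates a node only if that edge doesn't already exist:
  "galnegal" → 8 new (g, a, l, n, e, g, a, l)
  "galnepami" → prefix "galne" already present; 4 new (p, a, m, i)
  "galnelinbel" → prefix "galne" already present; 6 new (l, i, n, b, e, l)
  "galnerofenvi" → prefix "galne" already present; 7 new (r, o, f, e, n, v, i)
  "galnemirogal" → prefix "galne" already present; 7 new (m, i, r, o, g, a, l)
  "galnepa" → prefix "galnepa" already present; 0 new (none)
  "galnelinde" → prefix "galnelin" already present; 2 new (d, e)
  "galnevimor" → prefix "galne" already present; 5 new (v, i, m, o, r)
  "galnelurun" → prefix "galnel" already present; 4 new (u, r, u, n)
  "galnederopa" → prefix "galne" already present; 6 new (d, e, r, o, p, a)
  "galnelubel" → prefix "galnelu" already present; 3 new (b, e, l)
  "galnetormine" → prefix "galne" already present; 7 new (t, o, r, m, i, n, e)
  "galnegalfen" → prefix "galnegal" already present; 3 new (f, e, n)
  "nebel" → 5 new (n, e, b, e, l)
  "sar" → 3 new (s, a, r)
  "galneluviso" → prefix "galnelu" already present; 4 new (v, i, s, o)
Total nodes = 8 + 4 + 6 + 7 + 7 + 0 + 2 + 5 + 4 + 6 + 3 + 7 + 3 + 5 + 3 + 4 = 74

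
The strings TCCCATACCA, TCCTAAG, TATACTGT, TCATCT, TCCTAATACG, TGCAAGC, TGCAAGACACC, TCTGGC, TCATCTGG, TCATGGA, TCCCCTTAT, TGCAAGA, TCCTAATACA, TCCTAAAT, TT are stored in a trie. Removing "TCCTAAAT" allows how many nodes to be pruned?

A node on "TCCTAAAT"'s path can go only if nothing else ends at it or branches off below it.
The suffix "AT" (2 nodes) is used only by "TCCTAAAT"; the node for "TCCTAA" still has the child "G", so pruning stops there.
Nodes removed: 2

2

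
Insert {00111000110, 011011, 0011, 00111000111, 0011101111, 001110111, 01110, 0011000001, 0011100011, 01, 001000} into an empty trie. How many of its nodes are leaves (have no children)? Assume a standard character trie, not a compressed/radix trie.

7

A leaf is a node with no children — equivalently, the end of a word that is not a proper prefix of any other stored word.
Those words: "001000", "0011000001", "00111000110", "00111000111", "0011101111", "011011", "01110"
Leaf count: 7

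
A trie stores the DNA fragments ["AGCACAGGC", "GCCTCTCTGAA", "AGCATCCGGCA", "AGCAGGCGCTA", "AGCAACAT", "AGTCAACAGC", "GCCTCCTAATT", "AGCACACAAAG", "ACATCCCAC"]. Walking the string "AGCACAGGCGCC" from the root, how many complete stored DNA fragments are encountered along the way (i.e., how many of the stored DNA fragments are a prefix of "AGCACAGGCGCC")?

1

Walk "AGCACAGGCGCC" from the root; an end-of-word marker is hit whenever a stored word is a prefix of "AGCACAGGCGCC".
Prefixes of the query that are stored words: "AGCACAGGC"
Count: 1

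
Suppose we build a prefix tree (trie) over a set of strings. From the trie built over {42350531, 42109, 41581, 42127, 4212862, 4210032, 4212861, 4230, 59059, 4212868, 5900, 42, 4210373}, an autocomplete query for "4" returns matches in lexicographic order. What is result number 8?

Filter for "4…" and sort: "41581", "42", "4210032", "4210373", "42109", "42127", "4212861", "4212862", "4212868", "4230", "42350531"
The 8th is 4212862.

4212862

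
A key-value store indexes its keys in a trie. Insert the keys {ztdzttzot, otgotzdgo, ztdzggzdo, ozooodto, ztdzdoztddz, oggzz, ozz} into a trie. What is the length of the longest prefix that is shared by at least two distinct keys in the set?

The deepest shared node is where two words last agree before diverging.
"ztdzdoztddz" and "ztdzggzdo" agree on "ztdz" (4 characters) before diverging; nothing deeper is shared.
Longest shared-prefix length: 4

4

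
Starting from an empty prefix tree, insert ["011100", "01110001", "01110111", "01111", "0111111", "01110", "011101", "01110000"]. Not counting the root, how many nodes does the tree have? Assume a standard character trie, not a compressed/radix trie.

15

Count nodes per top-level branch (shared prefixes stored once):
  '0'-branch (01110, 011100, 01110000, 01110001, 011101, 01110111, 01111, 0111111): 15 nodes
Sum: 15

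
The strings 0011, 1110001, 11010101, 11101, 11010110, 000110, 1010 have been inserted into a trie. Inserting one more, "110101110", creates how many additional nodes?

2

"1101011" is already a path in the trie; the remaining "10" must be added.
So 9 − 7 = 2 new nodes.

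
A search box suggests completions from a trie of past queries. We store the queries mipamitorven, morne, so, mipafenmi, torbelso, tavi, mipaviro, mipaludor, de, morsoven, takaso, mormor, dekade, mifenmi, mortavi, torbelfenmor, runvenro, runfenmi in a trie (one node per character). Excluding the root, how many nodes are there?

For each word, the new-node count is its length minus the longest prefix already in the trie:
  "mipamitorven" → 12 new (m, i, p, a, m, i, t, o, r, v, e, n)
  "morne" → prefix "m" already present; 4 new (o, r, n, e)
  "so" → 2 new (s, o)
  "mipafenmi" → prefix "mipa" already present; 5 new (f, e, n, m, i)
  "torbelso" → 8 new (t, o, r, b, e, l, s, o)
  "tavi" → prefix "t" already present; 3 new (a, v, i)
  "mipaviro" → prefix "mipa" already present; 4 new (v, i, r, o)
  "mipaludor" → prefix "mipa" already present; 5 new (l, u, d, o, r)
  "de" → 2 new (d, e)
  "morsoven" → prefix "mor" already present; 5 new (s, o, v, e, n)
  "takaso" → prefix "ta" already present; 4 new (k, a, s, o)
  "mormor" → prefix "mor" already present; 3 new (m, o, r)
  "dekade" → prefix "de" already present; 4 new (k, a, d, e)
  "mifenmi" → prefix "mi" already present; 5 new (f, e, n, m, i)
  "mortavi" → prefix "mor" already present; 4 new (t, a, v, i)
  "torbelfenmor" → prefix "torbel" already present; 6 new (f, e, n, m, o, r)
  "runvenro" → 8 new (r, u, n, v, e, n, r, o)
  "runfenmi" → prefix "run" already present; 5 new (f, e, n, m, i)
Total nodes = 12 + 4 + 2 + 5 + 8 + 3 + 4 + 5 + 2 + 5 + 4 + 3 + 4 + 5 + 4 + 6 + 8 + 5 = 89

89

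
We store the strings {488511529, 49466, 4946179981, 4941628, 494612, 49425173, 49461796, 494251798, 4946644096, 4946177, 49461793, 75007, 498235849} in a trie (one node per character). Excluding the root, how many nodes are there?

51

Insert word by word; a character creates a node only if that edge doesn't already exist:
  "488511529" → 9 new (4, 8, 8, 5, 1, 1, 5, 2, 9)
  "49466" → prefix "4" already present; 4 new (9, 4, 6, 6)
  "4946179981" → prefix "4946" already present; 6 new (1, 7, 9, 9, 8, 1)
  "4941628" → prefix "494" already present; 4 new (1, 6, 2, 8)
  "494612" → prefix "49461" already present; 1 new (2)
  "49425173" → prefix "494" already present; 5 new (2, 5, 1, 7, 3)
  "49461796" → prefix "4946179" already present; 1 new (6)
  "494251798" → prefix "4942517" already present; 2 new (9, 8)
  "4946644096" → prefix "49466" already present; 5 new (4, 4, 0, 9, 6)
  "4946177" → prefix "494617" already present; 1 new (7)
  "49461793" → prefix "4946179" already present; 1 new (3)
  "75007" → 5 new (7, 5, 0, 0, 7)
  "498235849" → prefix "49" already present; 7 new (8, 2, 3, 5, 8, 4, 9)
Total nodes = 9 + 4 + 6 + 4 + 1 + 5 + 1 + 2 + 5 + 1 + 1 + 5 + 7 = 51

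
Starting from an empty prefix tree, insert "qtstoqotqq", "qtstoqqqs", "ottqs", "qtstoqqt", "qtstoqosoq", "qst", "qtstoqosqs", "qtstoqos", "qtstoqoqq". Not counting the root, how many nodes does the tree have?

28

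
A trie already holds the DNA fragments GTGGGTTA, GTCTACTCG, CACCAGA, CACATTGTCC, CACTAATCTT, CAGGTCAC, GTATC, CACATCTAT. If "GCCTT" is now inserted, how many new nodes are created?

4

"G" is already a path in the trie; the remaining "CCTT" must be added.
New nodes needed: |"GCCTT"| − 1 = 5 − 1 = 4.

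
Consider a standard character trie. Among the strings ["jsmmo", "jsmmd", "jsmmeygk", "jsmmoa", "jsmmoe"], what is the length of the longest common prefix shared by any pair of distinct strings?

5

The deepest shared node is where two words last agree before diverging.
"jsmmo" and "jsmmoa" agree on "jsmmo" (5 characters) before diverging; nothing deeper is shared.
Longest shared-prefix length: 5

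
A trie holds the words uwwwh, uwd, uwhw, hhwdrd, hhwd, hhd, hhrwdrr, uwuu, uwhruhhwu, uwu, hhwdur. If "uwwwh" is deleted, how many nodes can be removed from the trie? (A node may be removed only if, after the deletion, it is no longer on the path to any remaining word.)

3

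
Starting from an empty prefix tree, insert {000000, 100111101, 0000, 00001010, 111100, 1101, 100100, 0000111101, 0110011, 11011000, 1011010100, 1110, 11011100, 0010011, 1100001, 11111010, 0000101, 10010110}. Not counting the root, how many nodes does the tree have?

71

Count nodes per top-level branch (shared prefixes stored once):
  '0'-branch (0000, 000000, 0000101, 00001010, 0000111101, 0010011, 0110011): 26 nodes
  '1'-branch (100100, 10010110, 100111101, 1011010100, 1100001, 1101, 11011000, 11011100, 1110, 111100, 11111010): 45 nodes
Sum: 71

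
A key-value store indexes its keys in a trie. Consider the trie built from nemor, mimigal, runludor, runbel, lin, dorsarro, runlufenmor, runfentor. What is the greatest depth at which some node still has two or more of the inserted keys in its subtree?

5

Equivalently: take the maximum, over all pairs, of their longest common prefix length.
e.g. "runludor" and "runlufenmor" share the prefix "runlu" of length 5; no pair shares a longer one.
Longest shared-prefix length: 5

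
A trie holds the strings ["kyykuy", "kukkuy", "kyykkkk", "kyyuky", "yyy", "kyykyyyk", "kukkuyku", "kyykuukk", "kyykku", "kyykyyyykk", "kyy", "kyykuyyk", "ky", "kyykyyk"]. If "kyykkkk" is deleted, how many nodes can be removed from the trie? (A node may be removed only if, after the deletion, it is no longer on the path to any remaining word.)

After clearing the end-marker at "kyykkkk", prune upward until reaching a node still needed by another word.
The suffix "kk" (2 nodes) is used only by "kyykkkk"; the node for "kyykk" still has the child "u", so pruning stops there.
Nodes removed: 2

2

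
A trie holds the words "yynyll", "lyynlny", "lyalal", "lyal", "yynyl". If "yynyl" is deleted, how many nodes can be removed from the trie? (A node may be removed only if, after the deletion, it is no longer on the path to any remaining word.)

After clearing the end-marker at "yynyl", prune upward until reaching a node still needed by another word.
Every node on "yynyl" is still needed (e.g. by "yynyll"), so nothing is freed.
Nodes removed: 0

0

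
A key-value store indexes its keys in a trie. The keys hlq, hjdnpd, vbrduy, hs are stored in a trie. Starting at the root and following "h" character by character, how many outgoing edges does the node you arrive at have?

3

Walk "h" from the root, arriving at one node.
Characters that immediately follow "h" among the stored strings: {j, l, s}.
That node has 3 child edges.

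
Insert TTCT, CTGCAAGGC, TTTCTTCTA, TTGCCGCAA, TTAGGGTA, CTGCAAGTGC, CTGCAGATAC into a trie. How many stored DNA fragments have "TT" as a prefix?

Walk to "TT"; the words in its subtree are exactly those with that prefix.
Words under "TT": TTAGGGTA, TTCT, TTGCCGCAA, TTTCTTCTA
Count: 4

4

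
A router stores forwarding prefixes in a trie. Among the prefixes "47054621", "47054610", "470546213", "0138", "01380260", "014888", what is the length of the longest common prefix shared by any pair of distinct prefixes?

Equivalently: take the maximum, over all pairs, of their longest common prefix length.
"47054621" and "470546213" agree on "47054621" (8 characters) before diverging; nothing deeper is shared.
Longest shared-prefix length: 8

8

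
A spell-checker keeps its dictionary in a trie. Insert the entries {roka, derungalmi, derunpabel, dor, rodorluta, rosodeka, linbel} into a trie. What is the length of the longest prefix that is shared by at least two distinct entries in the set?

5

Equivalently: take the maximum, over all pairs, of their longest common prefix length.
e.g. "derungalmi" and "derunpabel" share the prefix "derun" of length 5; no pair shares a longer one.
Longest shared-prefix length: 5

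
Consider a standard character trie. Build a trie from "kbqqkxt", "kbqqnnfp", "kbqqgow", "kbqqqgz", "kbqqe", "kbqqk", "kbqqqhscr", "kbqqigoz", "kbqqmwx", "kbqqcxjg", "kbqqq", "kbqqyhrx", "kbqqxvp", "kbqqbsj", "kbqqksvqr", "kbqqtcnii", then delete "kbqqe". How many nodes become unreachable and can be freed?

1

After clearing the end-marker at "kbqqe", prune upward until reaching a node still needed by another word.
The suffix "e" (1 node) is used only by "kbqqe"; the node for "kbqq" still has the child "k", so pruning stops there.
Nodes removed: 1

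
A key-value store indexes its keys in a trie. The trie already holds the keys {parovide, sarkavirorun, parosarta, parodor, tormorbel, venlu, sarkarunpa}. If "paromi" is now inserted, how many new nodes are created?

2

The longest prefix of "paromi" already in the trie is "paro" (length 4).
So 6 − 4 = 2 new nodes.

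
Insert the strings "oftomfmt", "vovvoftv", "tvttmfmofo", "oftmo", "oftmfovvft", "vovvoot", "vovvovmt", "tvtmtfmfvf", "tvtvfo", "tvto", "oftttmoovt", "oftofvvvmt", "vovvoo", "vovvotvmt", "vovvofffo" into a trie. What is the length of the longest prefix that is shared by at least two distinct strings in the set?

6

Equivalently: take the maximum, over all pairs, of their longest common prefix length.
e.g. "vovvofffo" and "vovvoftv" share the prefix "vovvof" of length 6; no pair shares a longer one.
Longest shared-prefix length: 6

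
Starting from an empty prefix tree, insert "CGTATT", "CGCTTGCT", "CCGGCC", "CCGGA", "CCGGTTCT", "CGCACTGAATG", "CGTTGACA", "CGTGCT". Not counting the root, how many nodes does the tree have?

38

Trie structure (* marks end of a word):
(root)
└─ C
   ├─ C
   │  └─ G
   │     └─ G
   │        ├─ A *
   │        ├─ C
   │        │  └─ C *
   │        └─ T
   │           └─ T
   │              └─ C
   │                 └─ T *
   └─ G
      ├─ C
      │  ├─ A
      │  │  └─ C
      │  │     └─ T
      │  │        └─ G
      │  │           └─ A
      │  │              └─ A
      │  │                 └─ T
      │  │                    └─ G *
      │  └─ T
      │     └─ T
      │        └─ G
      │           └─ C
      │              └─ T *
      └─ T
         ├─ A
         │  └─ T
         │     └─ T *
         ├─ G
         │  └─ C
         │     └─ T *
         └─ T
            └─ G
               └─ A
                  └─ C
                     └─ A *
Counting every labelled node above: 38.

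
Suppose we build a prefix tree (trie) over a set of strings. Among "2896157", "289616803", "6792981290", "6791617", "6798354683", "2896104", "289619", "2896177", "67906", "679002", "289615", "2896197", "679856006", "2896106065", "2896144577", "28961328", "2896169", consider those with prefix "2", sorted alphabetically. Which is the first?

Filter for "2…" and sort: "2896104", "2896106065", "28961328", "2896144577", "289615", "2896157", "289616803", "2896169", "2896177", "289619", "2896197"
Position 1: 2896104

2896104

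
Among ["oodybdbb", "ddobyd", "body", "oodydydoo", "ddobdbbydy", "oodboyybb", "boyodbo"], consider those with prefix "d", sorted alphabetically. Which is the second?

ddobyd

Filter for "d…" and sort: "ddobdbbydy", "ddobyd"
The 2nd is ddobyd.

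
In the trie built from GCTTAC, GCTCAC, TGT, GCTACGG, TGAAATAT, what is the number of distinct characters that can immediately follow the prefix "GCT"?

3

Walk "GCT" from the root, arriving at one node.
Characters that immediately follow "GCT" among the stored strings: {A, C, T}.
That node has 3 child edges.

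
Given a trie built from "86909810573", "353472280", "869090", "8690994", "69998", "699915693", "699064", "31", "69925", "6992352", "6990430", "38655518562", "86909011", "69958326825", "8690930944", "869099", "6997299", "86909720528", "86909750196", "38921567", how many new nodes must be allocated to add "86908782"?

Walking "86908782" from the root, the first 4 characters ("8690") follow existing edges; "8" is the first miss.
So 8 − 4 = 4 new nodes.

4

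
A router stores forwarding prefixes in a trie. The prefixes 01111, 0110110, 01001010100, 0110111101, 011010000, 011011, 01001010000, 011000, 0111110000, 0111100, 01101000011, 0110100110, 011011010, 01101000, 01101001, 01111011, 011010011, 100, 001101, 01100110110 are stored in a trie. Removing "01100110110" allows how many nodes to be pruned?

6

Walk "01100110110" from the leaf back toward the root, removing each node that no remaining word uses.
The suffix "110110" (6 nodes) is used only by "01100110110"; the node for "01100" still has the child "0", so pruning stops there.
Nodes removed: 6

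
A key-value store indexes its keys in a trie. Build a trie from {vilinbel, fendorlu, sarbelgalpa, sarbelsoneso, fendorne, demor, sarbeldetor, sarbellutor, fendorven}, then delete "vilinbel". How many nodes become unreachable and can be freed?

8

A node on "vilinbel"'s path can go only if nothing else ends at it or branches off below it.
No other word shares any prefix with "vilinbel", so all 8 of its nodes go.
Nodes removed: 8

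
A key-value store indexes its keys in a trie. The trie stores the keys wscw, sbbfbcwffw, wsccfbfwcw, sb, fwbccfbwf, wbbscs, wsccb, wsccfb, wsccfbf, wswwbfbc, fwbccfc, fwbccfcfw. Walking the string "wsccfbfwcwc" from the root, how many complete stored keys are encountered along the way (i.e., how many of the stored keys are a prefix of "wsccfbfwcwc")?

Check each prefix of "wsccfbfwcwc" against the stored set — each match is an end-marker on the path.
Prefixes of the query that are stored words: "wsccfb", "wsccfbf", "wsccfbfwcw"
Count: 3

3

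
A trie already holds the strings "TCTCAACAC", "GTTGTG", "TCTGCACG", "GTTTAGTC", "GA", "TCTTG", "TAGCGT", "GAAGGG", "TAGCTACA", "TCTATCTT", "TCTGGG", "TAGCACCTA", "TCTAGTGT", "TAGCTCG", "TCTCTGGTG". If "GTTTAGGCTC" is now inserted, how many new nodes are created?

"GTTTAG" is already a path in the trie; the remaining "GCTC" must be added.
So 10 − 6 = 4 new nodes.

4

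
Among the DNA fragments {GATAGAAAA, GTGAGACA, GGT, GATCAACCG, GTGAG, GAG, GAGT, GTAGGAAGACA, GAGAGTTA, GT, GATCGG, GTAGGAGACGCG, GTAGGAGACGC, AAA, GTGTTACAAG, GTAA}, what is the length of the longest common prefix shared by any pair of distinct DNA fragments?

11

The deepest shared node is where two words last agree before diverging.
e.g. "GTAGGAGACGC" and "GTAGGAGACGCG" share the prefix "GTAGGAGACGC" of length 11; no pair shares a longer one.
Longest shared-prefix length: 11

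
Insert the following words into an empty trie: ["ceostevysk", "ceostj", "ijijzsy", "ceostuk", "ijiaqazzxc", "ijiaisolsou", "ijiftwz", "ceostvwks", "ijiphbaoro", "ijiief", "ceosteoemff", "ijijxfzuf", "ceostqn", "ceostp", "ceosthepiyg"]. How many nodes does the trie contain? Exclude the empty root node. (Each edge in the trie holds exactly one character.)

71

For each word, the new-node count is its length minus the longest prefix already in the trie:
  "ceostevysk" → 10 new (c, e, o, s, t, e, v, y, s, k)
  "ceostj" → prefix "ceost" already present; 1 new (j)
  "ijijzsy" → 7 new (i, j, i, j, z, s, y)
  "ceostuk" → prefix "ceost" already present; 2 new (u, k)
  "ijiaqazzxc" → prefix "iji" already present; 7 new (a, q, a, z, z, x, c)
  "ijiaisolsou" → prefix "ijia" already present; 7 new (i, s, o, l, s, o, u)
  "ijiftwz" → prefix "iji" already present; 4 new (f, t, w, z)
  "ceostvwks" → prefix "ceost" already present; 4 new (v, w, k, s)
  "ijiphbaoro" → prefix "iji" already present; 7 new (p, h, b, a, o, r, o)
  "ijiief" → prefix "iji" already present; 3 new (i, e, f)
  "ceosteoemff" → prefix "ceoste" already present; 5 new (o, e, m, f, f)
  "ijijxfzuf" → prefix "ijij" already present; 5 new (x, f, z, u, f)
  "ceostqn" → prefix "ceost" already present; 2 new (q, n)
  "ceostp" → prefix "ceost" already present; 1 new (p)
  "ceosthepiyg" → prefix "ceost" already present; 6 new (h, e, p, i, y, g)
Total nodes = 10 + 1 + 7 + 2 + 7 + 7 + 4 + 4 + 7 + 3 + 5 + 5 + 2 + 1 + 6 = 71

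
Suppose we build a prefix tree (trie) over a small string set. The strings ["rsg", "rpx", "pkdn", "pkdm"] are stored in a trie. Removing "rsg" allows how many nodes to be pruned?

Walk "rsg" from the leaf back toward the root, removing each node that no remaining word uses.
The suffix "sg" (2 nodes) is used only by "rsg"; the node for "r" still has the child "p", so pruning stops there.
Nodes removed: 2

2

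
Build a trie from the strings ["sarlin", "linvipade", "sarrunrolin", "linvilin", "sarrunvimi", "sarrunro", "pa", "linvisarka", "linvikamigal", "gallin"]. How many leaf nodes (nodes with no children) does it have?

A leaf is a node with no children — equivalently, the end of a word that is not a proper prefix of any other stored word.
Those words: "gallin", "linvikamigal", "linvilin", "linvipade", "linvisarka", "pa", "sarlin", "sarrunrolin", "sarrunvimi"
Leaf count: 9

9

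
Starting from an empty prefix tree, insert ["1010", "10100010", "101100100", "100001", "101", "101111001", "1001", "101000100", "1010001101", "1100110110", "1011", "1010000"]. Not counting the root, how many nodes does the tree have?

Insert word by word; a character creates a node only if that edge doesn't already exist:
  "1010" → 4 new (1, 0, 1, 0)
  "10100010" → prefix "1010" already present; 4 new (0, 0, 1, 0)
  "101100100" → prefix "101" already present; 6 new (1, 0, 0, 1, 0, 0)
  "100001" → prefix "10" already present; 4 new (0, 0, 0, 1)
  "101" → prefix "101" already present; 0 new (none)
  "101111001" → prefix "1011" already present; 5 new (1, 1, 0, 0, 1)
  "1001" → prefix "100" already present; 1 new (1)
  "101000100" → prefix "10100010" already present; 1 new (0)
  "1010001101" → prefix "1010001" already present; 3 new (1, 0, 1)
  "1100110110" → prefix "1" already present; 9 new (1, 0, 0, 1, 1, 0, 1, 1, 0)
  "1011" → prefix "1011" already present; 0 new (none)
  "1010000" → prefix "101000" already present; 1 new (0)
Total nodes = 4 + 4 + 6 + 4 + 0 + 5 + 1 + 1 + 3 + 9 + 0 + 1 = 38

38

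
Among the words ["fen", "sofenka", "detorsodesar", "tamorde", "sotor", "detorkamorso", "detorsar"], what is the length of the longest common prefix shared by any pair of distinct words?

6

Look for the deepest trie node that still has at least two words in its subtree.
"detorsar" and "detorsodesar" agree on "detors" (6 characters) before diverging; nothing deeper is shared.
Longest shared-prefix length: 6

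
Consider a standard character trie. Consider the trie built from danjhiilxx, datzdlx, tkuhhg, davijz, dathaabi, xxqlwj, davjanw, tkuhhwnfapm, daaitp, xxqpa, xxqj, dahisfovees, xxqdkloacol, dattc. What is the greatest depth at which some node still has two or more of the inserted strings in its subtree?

Equivalently: take the maximum, over all pairs, of their longest common prefix length.
e.g. "tkuhhg" and "tkuhhwnfapm" share the prefix "tkuhh" of length 5; no pair shares a longer one.
Longest shared-prefix length: 5

5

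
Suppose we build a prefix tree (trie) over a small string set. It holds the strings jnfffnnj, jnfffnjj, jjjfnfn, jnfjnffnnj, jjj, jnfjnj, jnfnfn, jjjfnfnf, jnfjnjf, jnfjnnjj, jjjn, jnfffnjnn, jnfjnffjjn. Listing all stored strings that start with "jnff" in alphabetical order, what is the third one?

jnfffnnj

Filter for "jnff…" and sort: "jnfffnjj", "jnfffnjnn", "jnfffnnj"
Position 3: jnfffnnj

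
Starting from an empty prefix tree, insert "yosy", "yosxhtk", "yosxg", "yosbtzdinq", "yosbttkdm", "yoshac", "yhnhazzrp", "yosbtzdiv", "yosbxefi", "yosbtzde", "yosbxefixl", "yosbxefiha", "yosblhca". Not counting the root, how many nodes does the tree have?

For each word, the new-node count is its length minus the longest prefix already in the trie:
  "yosy" → 4 new (y, o, s, y)
  "yosxhtk" → prefix "yos" already present; 4 new (x, h, t, k)
  "yosxg" → prefix "yosx" already present; 1 new (g)
  "yosbtzdinq" → prefix "yos" already present; 7 new (b, t, z, d, i, n, q)
  "yosbttkdm" → prefix "yosbt" already present; 4 new (t, k, d, m)
  "yoshac" → prefix "yos" already present; 3 new (h, a, c)
  "yhnhazzrp" → prefix "y" already present; 8 new (h, n, h, a, z, z, r, p)
  "yosbtzdiv" → prefix "yosbtzdi" already present; 1 new (v)
  "yosbxefi" → prefix "yosb" already present; 4 new (x, e, f, i)
  "yosbtzde" → prefix "yosbtzd" already present; 1 new (e)
  "yosbxefixl" → prefix "yosbxefi" already present; 2 new (x, l)
  "yosbxefiha" → prefix "yosbxefi" already present; 2 new (h, a)
  "yosblhca" → prefix "yosb" already present; 4 new (l, h, c, a)
Total nodes = 4 + 4 + 1 + 7 + 4 + 3 + 8 + 1 + 4 + 1 + 2 + 2 + 4 = 45

45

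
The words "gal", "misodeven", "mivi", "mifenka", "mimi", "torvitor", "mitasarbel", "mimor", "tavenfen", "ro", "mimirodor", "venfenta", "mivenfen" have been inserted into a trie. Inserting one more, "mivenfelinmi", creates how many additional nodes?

"mivenfe" is already a path in the trie; the remaining "linmi" must be added.
Each of the 5 remaining characters creates one node.

5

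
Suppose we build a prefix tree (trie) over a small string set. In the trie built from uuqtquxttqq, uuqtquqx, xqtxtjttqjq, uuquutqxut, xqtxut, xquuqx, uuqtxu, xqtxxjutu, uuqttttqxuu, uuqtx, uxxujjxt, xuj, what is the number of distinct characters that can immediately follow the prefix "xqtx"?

The children of the "xqtx" node are the distinct next characters among strings starting with "xqtx".
Characters that immediately follow "xqtx" among the stored strings: {t, u, x}.
That node has 3 child edges.

3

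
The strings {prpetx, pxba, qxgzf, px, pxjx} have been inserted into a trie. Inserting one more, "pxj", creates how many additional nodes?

0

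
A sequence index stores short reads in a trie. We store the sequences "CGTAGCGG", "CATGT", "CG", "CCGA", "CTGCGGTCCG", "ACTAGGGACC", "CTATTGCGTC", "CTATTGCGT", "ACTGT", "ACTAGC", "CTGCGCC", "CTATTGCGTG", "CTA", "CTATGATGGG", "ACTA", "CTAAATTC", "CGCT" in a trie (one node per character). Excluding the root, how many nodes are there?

Count nodes per top-level branch (shared prefixes stored once):
  'A'-branch (ACTA, ACTAGC, ACTAGGGACC, ACTGT): 13 nodes
  'C'-branch (CATGT, CCGA, CG, CGCT, CGTAGCGG, CTA, CTAAATTC, CTATGATGGG, CTATTGCGT, CTATTGCGTC, CTATTGCGTG, CTGCGCC, CTGCGGTCCG): 48 nodes
Sum: 61

61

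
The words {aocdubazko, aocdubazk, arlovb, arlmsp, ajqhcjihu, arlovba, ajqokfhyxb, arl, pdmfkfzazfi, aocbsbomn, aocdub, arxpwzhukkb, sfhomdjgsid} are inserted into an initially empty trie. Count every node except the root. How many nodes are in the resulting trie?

71

Insert word by word; a character creates a node only if that edge doesn't already exist:
  "aocdubazko" → 10 new (a, o, c, d, u, b, a, z, k, o)
  "aocdubazk" → prefix "aocdubazk" already present; 0 new (none)
  "arlovb" → prefix "a" already present; 5 new (r, l, o, v, b)
  "arlmsp" → prefix "arl" already present; 3 new (m, s, p)
  "ajqhcjihu" → prefix "a" already present; 8 new (j, q, h, c, j, i, h, u)
  "arlovba" → prefix "arlovb" already present; 1 new (a)
  "ajqokfhyxb" → prefix "ajq" already present; 7 new (o, k, f, h, y, x, b)
  "arl" → prefix "arl" already present; 0 new (none)
  "pdmfkfzazfi" → 11 new (p, d, m, f, k, f, z, a, z, f, i)
  "aocbsbomn" → prefix "aoc" already present; 6 new (b, s, b, o, m, n)
  "aocdub" → prefix "aocdub" already present; 0 new (none)
  "arxpwzhukkb" → prefix "ar" already present; 9 new (x, p, w, z, h, u, k, k, b)
  "sfhomdjgsid" → 11 new (s, f, h, o, m, d, j, g, s, i, d)
Total nodes = 10 + 0 + 5 + 3 + 8 + 1 + 7 + 0 + 11 + 6 + 0 + 9 + 11 = 71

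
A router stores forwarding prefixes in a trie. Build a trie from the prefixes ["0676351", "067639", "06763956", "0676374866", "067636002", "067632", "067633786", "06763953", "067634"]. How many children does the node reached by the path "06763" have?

7

Follow the path "06763" to its node, then look at its outgoing edges.
Distinct next characters after "06763": 2, 3, 4, 5, 6, 7, 9.
That node has 7 child edges.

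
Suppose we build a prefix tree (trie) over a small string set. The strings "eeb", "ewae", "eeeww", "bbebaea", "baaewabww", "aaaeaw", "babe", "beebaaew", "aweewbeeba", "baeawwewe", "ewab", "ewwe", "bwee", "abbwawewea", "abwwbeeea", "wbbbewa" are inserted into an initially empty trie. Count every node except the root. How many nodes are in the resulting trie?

Trace insertions, counting only characters that open a new branch:
  "eeb" → 3 new (e, e, b)
  "ewae" → prefix "e" already present; 3 new (w, a, e)
  "eeeww" → prefix "ee" already present; 3 new (e, w, w)
  "bbebaea" → 7 new (b, b, e, b, a, e, a)
  "baaewabww" → prefix "b" already present; 8 new (a, a, e, w, a, b, w, w)
  "aaaeaw" → 6 new (a, a, a, e, a, w)
  "babe" → prefix "ba" already present; 2 new (b, e)
  "beebaaew" → prefix "b" already present; 7 new (e, e, b, a, a, e, w)
  "aweewbeeba" → prefix "a" already present; 9 new (w, e, e, w, b, e, e, b, a)
  "baeawwewe" → prefix "ba" already present; 7 new (e, a, w, w, e, w, e)
  "ewab" → prefix "ewa" already present; 1 new (b)
  "ewwe" → prefix "ew" already present; 2 new (w, e)
  "bwee" → prefix "b" already present; 3 new (w, e, e)
  "abbwawewea" → prefix "a" already present; 9 new (b, b, w, a, w, e, w, e, a)
  "abwwbeeea" → prefix "ab" already present; 7 new (w, w, b, e, e, e, a)
  "wbbbewa" → 7 new (w, b, b, b, e, w, a)
Total nodes = 3 + 3 + 3 + 7 + 8 + 6 + 2 + 7 + 9 + 7 + 1 + 2 + 3 + 9 + 7 + 7 = 84

84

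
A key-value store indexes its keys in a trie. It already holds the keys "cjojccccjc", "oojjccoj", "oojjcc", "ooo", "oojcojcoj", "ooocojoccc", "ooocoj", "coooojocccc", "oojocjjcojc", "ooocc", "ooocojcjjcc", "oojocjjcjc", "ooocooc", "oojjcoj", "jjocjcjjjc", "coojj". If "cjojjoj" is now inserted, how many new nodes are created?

The longest prefix of "cjojjoj" already in the trie is "cjoj" (length 4).
Each of the 3 remaining characters creates one node.

3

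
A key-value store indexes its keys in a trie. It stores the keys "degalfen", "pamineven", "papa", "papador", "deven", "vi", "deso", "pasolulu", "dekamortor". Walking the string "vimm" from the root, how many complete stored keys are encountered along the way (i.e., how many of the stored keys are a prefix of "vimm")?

Check each prefix of "vimm" against the stored set — each match is an end-marker on the path.
Prefixes of the query that are stored words: "vi"
Count: 1

1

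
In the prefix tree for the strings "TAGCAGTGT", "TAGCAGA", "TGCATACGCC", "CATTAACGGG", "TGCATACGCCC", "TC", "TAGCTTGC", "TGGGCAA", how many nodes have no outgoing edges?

A leaf is a node with no children — equivalently, the end of a word that is not a proper prefix of any other stored word.
Those words: "CATTAACGGG", "TAGCAGA", "TAGCAGTGT", "TAGCTTGC", "TC", "TGCATACGCCC", "TGGGCAA"
Leaf count: 7

7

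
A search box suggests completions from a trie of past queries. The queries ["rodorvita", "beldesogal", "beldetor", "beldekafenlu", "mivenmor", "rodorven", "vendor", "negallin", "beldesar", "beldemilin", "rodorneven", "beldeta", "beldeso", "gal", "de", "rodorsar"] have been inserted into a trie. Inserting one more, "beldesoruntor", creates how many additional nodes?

6

"beldeso" is already a path in the trie; the remaining "runtor" must be added.
New nodes needed: |"beldesoruntor"| − 7 = 13 − 7 = 6.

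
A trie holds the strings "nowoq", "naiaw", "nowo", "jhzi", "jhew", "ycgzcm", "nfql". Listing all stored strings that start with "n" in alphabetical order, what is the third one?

nowo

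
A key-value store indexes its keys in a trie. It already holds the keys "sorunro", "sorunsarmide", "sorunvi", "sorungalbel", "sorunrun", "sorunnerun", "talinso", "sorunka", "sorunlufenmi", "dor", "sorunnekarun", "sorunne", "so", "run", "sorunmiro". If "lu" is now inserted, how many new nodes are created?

"lu" shares no prefix with any stored word, so all 2 characters open new nodes.
2 − 0 = 2 new nodes.

2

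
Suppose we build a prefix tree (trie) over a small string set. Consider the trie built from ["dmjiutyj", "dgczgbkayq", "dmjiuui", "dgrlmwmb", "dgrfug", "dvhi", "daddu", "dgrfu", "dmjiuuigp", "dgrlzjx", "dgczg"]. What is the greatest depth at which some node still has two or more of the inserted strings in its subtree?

The deepest shared node is where two words last agree before diverging.
"dmjiuui" and "dmjiuuigp" agree on "dmjiuui" (7 characters) before diverging; nothing deeper is shared.
Longest shared-prefix length: 7

7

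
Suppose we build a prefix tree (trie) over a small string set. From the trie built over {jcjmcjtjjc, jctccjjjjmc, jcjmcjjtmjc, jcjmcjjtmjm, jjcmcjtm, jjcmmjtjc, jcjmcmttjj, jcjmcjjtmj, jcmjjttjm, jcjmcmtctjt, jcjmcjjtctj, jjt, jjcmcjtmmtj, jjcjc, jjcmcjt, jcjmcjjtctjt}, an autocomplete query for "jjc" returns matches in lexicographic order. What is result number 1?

jjcjc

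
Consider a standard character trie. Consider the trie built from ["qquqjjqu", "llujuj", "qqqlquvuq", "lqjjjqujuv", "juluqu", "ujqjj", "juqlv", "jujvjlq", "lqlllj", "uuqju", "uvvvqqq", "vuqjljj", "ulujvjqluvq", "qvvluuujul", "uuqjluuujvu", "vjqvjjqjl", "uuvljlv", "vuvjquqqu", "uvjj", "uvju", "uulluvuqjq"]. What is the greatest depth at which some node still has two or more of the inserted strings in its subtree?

4

The deepest shared node is where two words last agree before diverging.
e.g. "uuqjluuujvu" and "uuqju" share the prefix "uuqj" of length 4; no pair shares a longer one.
Longest shared-prefix length: 4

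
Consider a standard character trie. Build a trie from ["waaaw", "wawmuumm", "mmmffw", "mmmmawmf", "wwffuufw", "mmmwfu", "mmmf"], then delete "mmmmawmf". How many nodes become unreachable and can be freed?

After clearing the end-marker at "mmmmawmf", prune upward until reaching a node still needed by another word.
The suffix "mawmf" (5 nodes) is used only by "mmmmawmf"; the node for "mmm" still has the child "f", so pruning stops there.
Nodes removed: 5

5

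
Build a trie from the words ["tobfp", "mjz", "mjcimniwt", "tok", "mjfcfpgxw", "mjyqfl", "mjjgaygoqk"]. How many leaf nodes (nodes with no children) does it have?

7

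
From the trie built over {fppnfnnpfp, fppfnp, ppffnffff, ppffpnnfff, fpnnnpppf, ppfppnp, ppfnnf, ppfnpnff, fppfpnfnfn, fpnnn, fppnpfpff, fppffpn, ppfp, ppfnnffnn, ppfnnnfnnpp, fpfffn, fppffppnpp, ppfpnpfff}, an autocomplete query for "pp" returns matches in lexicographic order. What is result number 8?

ppfpnpfff

DFS of the "pp" subtree visits, in order: "ppffnffff", "ppffpnnfff", "ppfnnf", "ppfnnffnn", "ppfnnnfnnpp", "ppfnpnff", "ppfp", "ppfpnpfff", "ppfppnp"
Position 8: ppfpnpfff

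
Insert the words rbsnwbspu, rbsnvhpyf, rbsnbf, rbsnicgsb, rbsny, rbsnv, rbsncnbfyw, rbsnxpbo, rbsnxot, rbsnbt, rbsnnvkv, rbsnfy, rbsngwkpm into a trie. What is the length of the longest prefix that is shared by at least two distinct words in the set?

Equivalently: take the maximum, over all pairs, of their longest common prefix length.
"rbsnbf" and "rbsnbt" agree on "rbsnb" (5 characters) before diverging; nothing deeper is shared.
Longest shared-prefix length: 5

5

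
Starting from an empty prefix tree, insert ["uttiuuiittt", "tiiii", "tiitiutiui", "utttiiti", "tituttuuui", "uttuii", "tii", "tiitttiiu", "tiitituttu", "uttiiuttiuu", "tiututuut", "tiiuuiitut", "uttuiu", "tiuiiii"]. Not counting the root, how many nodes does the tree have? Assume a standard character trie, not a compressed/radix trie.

Count nodes per top-level branch (shared prefixes stored once):
  't'-branch (tii, tiiii, tiitituttu, tiitiutiui, tiitttiiu, tiiuuiitut, tituttuuui, tiuiiii, tiututuut): 48 nodes
  'u'-branch (uttiiuttiuu, uttiuuiittt, utttiiti, uttuii, uttuiu): 27 nodes
Sum: 75

75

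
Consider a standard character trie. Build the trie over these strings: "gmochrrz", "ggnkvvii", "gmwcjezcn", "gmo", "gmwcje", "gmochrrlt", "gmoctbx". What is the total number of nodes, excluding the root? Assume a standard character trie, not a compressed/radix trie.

27

Trace insertions, counting only characters that open a new branch:
  "gmochrrz" → 8 new (g, m, o, c, h, r, r, z)
  "ggnkvvii" → prefix "g" already present; 7 new (g, n, k, v, v, i, i)
  "gmwcjezcn" → prefix "gm" already present; 7 new (w, c, j, e, z, c, n)
  "gmo" → prefix "gmo" already present; 0 new (none)
  "gmwcje" → prefix "gmwcje" already present; 0 new (none)
  "gmochrrlt" → prefix "gmochrr" already present; 2 new (l, t)
  "gmoctbx" → prefix "gmoc" already present; 3 new (t, b, x)
Total nodes = 8 + 7 + 7 + 0 + 0 + 2 + 3 = 27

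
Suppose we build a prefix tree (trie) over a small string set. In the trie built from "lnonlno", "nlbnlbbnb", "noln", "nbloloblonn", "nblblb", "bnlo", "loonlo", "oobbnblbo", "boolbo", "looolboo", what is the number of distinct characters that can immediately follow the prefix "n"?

3

The children of the "n" node are the distinct next characters among strings starting with "n".
Characters that immediately follow "n" among the stored strings: {b, l, o}.
That node has 3 child edges.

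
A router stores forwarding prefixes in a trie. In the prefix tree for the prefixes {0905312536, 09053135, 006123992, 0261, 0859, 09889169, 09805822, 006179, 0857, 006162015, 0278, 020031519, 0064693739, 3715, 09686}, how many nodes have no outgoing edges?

15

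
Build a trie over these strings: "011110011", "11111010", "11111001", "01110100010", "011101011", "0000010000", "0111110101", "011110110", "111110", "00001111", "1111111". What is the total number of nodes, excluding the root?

Trace insertions, counting only characters that open a new branch:
  "011110011" → 9 new (0, 1, 1, 1, 1, 0, 0, 1, 1)
  "11111010" → 8 new (1, 1, 1, 1, 1, 0, 1, 0)
  "11111001" → prefix "111110" already present; 2 new (0, 1)
  "01110100010" → prefix "0111" already present; 7 new (0, 1, 0, 0, 0, 1, 0)
  "011101011" → prefix "0111010" already present; 2 new (1, 1)
  "0000010000" → prefix "0" already present; 9 new (0, 0, 0, 0, 1, 0, 0, 0, 0)
  "0111110101" → prefix "01111" already present; 5 new (1, 0, 1, 0, 1)
  "011110110" → prefix "011110" already present; 3 new (1, 1, 0)
  "111110" → prefix "111110" already present; 0 new (none)
  "00001111" → prefix "0000" already present; 4 new (1, 1, 1, 1)
  "1111111" → prefix "11111" already present; 2 new (1, 1)
Total nodes = 9 + 8 + 2 + 7 + 2 + 9 + 5 + 3 + 0 + 4 + 2 = 51

51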